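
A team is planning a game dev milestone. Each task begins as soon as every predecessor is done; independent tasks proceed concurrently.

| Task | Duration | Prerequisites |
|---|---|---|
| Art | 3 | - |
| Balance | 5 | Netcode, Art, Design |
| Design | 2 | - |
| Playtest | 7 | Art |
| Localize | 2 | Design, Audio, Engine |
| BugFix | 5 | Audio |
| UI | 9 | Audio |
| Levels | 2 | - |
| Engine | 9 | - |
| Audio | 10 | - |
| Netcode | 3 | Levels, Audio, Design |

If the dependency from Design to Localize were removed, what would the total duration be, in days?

With the dependency in place, Audio→UI = 10+9 = 19 sets the finish at 19 days.
Dropping Design→Localize doesn't change Localize's earliest start (10); another predecessor still binds.
After: Audio→UI = 10+9 = 19 → 19 days.

19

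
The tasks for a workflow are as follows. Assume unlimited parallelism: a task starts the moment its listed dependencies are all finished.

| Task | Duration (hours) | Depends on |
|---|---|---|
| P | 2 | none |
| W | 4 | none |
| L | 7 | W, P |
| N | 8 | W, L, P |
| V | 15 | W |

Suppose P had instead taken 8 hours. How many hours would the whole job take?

The binding path is W→L→N = 4+7+8 = 19; finish at 19 hours.
P is off the critical path — its longest chain is 17 hours, giving 2 of slack.
Now P→L→N = 8+7+8 = 23 is longest, so the finish becomes 23 hours.

23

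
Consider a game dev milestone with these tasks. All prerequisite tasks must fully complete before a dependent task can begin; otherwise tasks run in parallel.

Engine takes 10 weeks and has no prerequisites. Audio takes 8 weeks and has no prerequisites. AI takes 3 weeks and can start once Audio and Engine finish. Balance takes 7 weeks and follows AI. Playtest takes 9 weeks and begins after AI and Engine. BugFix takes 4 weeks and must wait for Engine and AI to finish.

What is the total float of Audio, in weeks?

2

The longest chain is Engine→AI→Playtest = 10+3+9 = 22; overall finish 22 weeks.
The longest chain containing Audio totals 20 weeks.
Slack of Audio = 2 − 0 = 2 weeks.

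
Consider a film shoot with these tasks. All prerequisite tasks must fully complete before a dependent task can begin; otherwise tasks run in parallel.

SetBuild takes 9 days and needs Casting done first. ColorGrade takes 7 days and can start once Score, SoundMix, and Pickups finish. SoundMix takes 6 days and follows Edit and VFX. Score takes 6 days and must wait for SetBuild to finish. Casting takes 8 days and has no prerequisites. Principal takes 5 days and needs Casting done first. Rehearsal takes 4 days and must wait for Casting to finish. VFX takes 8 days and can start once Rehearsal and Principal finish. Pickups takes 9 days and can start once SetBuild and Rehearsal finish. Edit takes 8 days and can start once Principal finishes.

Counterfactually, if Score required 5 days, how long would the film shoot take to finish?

The binding path is Casting→Principal→VFX→SoundMix→ColorGrade = 8+5+8+6+7 = 34; finish at 34 days.
Score has 4 days of float (longest path through it is 30).
No other chain overtakes it, so the finish is 34 days.

34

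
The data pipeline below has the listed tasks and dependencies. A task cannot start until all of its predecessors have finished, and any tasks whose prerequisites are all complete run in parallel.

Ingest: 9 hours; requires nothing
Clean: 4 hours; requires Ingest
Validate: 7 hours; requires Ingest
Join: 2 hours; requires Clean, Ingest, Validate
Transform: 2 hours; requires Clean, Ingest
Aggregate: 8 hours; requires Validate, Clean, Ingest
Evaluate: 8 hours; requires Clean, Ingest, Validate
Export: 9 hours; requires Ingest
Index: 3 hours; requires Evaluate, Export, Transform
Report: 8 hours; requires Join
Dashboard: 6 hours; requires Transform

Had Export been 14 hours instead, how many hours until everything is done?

Critical path before the change: Ingest→Validate→Evaluate→Index = 9+7+8+3 = 27 giving 27 hours.
Export has 6 hours of float (longest path through it is 21).
The critical path is still Ingest→Validate→Evaluate→Index; finish is now 27 hours.

27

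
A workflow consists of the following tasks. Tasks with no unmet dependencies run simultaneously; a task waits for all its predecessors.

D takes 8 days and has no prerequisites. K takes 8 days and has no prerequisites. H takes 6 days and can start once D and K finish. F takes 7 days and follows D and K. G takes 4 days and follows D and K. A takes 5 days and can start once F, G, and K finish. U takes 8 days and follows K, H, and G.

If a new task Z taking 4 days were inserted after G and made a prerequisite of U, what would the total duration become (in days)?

24

Originally the plan takes 22 days.
With Z inserted, U now waits for max(K, H, G, Z).
New critical path: D→G→Z→U = 8+4+4+8 = 24 ⇒ 24 days.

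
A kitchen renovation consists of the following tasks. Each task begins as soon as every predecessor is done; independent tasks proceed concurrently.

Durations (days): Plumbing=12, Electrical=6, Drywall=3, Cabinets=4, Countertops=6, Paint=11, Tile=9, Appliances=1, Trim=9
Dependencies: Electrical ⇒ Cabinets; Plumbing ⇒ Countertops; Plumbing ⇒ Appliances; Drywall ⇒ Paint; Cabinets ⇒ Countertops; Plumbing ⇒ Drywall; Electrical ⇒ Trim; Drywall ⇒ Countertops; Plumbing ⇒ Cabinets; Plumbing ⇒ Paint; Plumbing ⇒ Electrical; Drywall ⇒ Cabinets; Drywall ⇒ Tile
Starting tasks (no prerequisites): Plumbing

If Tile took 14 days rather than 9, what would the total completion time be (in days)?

29

Actual critical path: Plumbing→Electrical→Cabinets→Countertops = 12+6+4+6 = 28 ⇒ 28 days.
Tile has 4 days of float (longest path through it is 24).
New critical path: Plumbing→Drywall→Tile = 12+3+14 = 29 ⇒ 29 days.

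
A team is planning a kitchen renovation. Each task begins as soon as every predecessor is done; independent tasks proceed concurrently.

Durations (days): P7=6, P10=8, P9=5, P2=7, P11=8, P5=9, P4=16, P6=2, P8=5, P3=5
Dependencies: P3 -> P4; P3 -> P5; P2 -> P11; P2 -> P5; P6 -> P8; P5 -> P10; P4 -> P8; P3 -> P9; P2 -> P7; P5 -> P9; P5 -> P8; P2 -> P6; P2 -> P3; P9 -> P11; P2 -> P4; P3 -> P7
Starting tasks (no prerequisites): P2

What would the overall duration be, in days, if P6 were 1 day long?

34

Actual critical path: P2→P3→P5→P9→P11 = 7+5+9+5+8 = 34 ⇒ 34 days.
The longest path through P6 is only 14 days, so P6 has float 20.
That remains the longest chain; total 34 days.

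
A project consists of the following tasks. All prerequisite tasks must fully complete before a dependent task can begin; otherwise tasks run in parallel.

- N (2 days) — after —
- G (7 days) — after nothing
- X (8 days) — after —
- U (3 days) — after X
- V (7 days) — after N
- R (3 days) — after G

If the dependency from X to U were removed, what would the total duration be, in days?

10

Before: longest chain X→U = 8+3 = 11, finish 11.
Without X→U, U's earliest start moves from 8 to 0.
New critical path: G→R = 7+3 = 10 ⇒ 10 days.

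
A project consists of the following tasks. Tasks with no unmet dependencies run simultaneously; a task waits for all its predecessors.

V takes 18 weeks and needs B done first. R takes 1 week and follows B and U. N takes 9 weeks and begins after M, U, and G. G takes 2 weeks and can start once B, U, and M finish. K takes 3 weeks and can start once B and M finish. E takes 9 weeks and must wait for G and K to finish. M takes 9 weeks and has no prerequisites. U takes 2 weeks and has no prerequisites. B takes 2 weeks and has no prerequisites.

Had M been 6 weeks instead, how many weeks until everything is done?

The binding path is M→K→E = 9+3+9 = 21; finish at 21 weeks.
M lies on that path, so at 6 weeks the path becomes 18 weeks.
Now B→V = 2+18 = 20 is longest, so the finish becomes 20 weeks.

20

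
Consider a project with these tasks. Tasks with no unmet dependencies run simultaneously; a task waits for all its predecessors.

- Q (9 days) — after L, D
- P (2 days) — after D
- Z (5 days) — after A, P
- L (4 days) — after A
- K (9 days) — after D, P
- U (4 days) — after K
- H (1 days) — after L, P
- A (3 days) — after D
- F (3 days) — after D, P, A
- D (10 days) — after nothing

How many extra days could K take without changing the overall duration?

The longest chain is D→A→L→Q = 10+3+4+9 = 26; overall finish 26 days.
The longest chain containing K totals 25 days.
Float = 26 − 25 = 1.

1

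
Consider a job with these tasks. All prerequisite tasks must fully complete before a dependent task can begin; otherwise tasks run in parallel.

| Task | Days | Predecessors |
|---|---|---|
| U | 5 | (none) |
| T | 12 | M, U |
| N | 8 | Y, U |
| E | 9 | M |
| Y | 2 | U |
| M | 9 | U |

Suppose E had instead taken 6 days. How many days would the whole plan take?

Critical path before the change: U→M→T = 5+9+12 = 26 giving 26 days.
The longest path through E is only 23 days, so E has float 3.
That remains the longest chain; total 26 days.

26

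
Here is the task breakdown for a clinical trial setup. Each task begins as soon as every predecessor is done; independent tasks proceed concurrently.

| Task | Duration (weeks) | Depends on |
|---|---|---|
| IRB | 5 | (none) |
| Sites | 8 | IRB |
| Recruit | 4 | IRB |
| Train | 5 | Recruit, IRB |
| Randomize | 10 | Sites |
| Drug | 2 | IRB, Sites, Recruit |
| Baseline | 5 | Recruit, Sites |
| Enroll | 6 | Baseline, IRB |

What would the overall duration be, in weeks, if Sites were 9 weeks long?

25

The binding path is IRB→Sites→Baseline→Enroll = 5+8+5+6 = 24; finish at 24 weeks.
Sites lies on that path, so at 9 weeks the path becomes 25 weeks.
No other chain overtakes it, so the finish is 25 weeks.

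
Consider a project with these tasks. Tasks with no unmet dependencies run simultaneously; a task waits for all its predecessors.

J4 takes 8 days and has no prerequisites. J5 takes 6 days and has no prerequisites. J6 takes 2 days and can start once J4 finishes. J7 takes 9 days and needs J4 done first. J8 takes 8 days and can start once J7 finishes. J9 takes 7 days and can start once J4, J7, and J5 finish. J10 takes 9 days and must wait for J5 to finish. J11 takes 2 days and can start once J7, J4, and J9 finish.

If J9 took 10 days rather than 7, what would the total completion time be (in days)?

29

The binding path is J4→J7→J9→J11 = 8+9+7+2 = 26; finish at 26 days.
J9 lies on that path, so at 10 days the path becomes 29 days.
No other chain overtakes it, so the finish is 29 days.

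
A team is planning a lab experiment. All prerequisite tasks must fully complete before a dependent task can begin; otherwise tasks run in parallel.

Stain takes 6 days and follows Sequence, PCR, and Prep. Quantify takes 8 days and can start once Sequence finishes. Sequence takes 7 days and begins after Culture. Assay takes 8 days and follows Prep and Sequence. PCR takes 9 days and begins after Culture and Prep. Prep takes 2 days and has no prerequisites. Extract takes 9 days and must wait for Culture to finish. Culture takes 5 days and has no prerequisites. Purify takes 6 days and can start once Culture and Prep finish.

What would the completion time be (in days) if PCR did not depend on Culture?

20

With the dependency in place, Culture→PCR→Stain = 5+9+6 = 20 sets the finish at 20 days.
Without Culture→PCR, PCR's earliest start moves from 5 to 2.
After: Culture→Sequence→Assay = 5+7+8 = 20 → 20 days.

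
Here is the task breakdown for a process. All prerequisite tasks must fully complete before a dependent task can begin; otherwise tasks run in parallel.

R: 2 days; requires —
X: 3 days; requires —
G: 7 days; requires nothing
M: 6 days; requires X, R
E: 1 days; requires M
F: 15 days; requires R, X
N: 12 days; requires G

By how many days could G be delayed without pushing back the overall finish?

Critical path: G→N = 7+12 = 19, so the finish is 19 days.
Longest path through G: 19 days (earliest finish 7, latest finish 7).
Slack of G = 0 − 0 = 0 days.

0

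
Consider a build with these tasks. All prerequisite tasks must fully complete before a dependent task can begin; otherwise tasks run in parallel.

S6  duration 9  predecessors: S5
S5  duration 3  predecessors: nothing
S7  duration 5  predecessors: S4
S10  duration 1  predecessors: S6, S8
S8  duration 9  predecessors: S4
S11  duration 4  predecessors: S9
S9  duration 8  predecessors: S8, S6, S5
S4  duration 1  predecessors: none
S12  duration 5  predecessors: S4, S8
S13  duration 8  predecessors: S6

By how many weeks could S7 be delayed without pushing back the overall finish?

18

S5→S6→S9→S11 = 3+9+8+4 = 24 sets the makespan at 24 weeks.
Longest path through S7: 6 weeks (earliest finish 6, latest finish 24).
Float = 24 − 6 = 18.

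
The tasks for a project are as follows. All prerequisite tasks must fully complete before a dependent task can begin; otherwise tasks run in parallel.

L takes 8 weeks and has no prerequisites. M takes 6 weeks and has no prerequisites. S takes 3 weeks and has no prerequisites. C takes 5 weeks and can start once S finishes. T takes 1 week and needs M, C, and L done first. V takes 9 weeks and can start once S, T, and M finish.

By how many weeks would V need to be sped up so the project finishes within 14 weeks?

4

Current finish: 18 weeks; target: 14.
V is on every critical path, so each week cut from V cuts the finish by one (this holds down to a finish of 10).
Need 18 − 14 = 4 weeks off V → V becomes 5 weeks, finish becomes 14.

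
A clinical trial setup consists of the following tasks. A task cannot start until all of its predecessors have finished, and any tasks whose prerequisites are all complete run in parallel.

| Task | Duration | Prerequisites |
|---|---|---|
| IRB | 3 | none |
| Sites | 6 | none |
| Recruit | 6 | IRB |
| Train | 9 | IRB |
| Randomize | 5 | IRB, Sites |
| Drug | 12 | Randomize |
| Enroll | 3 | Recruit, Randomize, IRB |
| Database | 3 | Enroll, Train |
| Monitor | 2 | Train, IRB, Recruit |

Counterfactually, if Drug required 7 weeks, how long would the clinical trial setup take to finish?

Critical path before the change: Sites→Randomize→Drug = 6+5+12 = 23 giving 23 weeks.
Drug is on the critical path; changing it to 7 makes that path 18 weeks.
The critical path is still Sites→Randomize→Drug; finish is now 18 weeks.

18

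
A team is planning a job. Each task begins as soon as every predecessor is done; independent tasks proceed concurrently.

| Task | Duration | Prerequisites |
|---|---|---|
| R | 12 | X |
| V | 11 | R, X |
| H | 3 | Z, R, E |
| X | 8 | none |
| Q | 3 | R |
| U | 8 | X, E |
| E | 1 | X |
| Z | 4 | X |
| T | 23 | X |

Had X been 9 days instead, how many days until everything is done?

32

Actual critical path: X→R→V = 8+12+11 = 31 ⇒ 31 days.
Since X is critical, the +1 change carries straight to that chain (now 32 days).
The critical path is still X→R→V; finish is now 32 days.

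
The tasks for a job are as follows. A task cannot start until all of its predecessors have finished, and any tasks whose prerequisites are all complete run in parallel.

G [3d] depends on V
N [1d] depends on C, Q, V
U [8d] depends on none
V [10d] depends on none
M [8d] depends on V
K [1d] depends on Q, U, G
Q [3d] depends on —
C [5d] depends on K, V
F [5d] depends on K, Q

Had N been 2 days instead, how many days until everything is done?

21

As given, the longest chain is V→G→K→C→N = 10+3+1+5+1 = 20, so the finish is 20 days.
N lies on that path, so at 2 days the path becomes 21 days.
That remains the longest chain; total 21 days.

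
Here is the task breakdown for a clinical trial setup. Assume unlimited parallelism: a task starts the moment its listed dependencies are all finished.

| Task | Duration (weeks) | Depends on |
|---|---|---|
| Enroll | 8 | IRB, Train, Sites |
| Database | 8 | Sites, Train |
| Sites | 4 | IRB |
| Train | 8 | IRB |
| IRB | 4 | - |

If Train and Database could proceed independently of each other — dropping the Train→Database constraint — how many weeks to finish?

Before: longest chain IRB→Train→Enroll = 4+8+8 = 20, finish 20.
Without Train→Database, Database's earliest start moves from 12 to 8.
After: IRB→Train→Enroll = 4+8+8 = 20 → 20 weeks.

20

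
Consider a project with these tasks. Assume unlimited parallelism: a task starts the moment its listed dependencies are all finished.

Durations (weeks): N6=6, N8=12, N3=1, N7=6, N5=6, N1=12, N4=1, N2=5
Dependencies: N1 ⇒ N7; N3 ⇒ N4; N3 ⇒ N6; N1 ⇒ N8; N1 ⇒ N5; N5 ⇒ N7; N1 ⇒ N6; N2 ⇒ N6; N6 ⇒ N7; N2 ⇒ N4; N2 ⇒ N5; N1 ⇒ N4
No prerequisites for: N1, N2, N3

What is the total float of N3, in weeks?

11

Critical path: N1→N5→N7 = 12+6+6 = 24, so the finish is 24 weeks.
N3 finishes as early as 1 and must finish by 12.
Slack of N3 = 11 − 0 = 11 weeks.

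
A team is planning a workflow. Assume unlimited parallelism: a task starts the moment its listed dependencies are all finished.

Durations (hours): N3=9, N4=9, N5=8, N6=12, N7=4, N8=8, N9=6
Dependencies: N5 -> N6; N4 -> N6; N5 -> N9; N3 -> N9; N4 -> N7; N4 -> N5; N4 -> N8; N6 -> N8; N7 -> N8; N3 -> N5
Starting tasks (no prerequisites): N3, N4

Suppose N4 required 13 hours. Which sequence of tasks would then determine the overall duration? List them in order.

Baseline: N4→N5→N6→N8 = 9+8+12+8 = 37 → 37 hours.
N4 is on the critical path; changing it to 13 makes that path 41 hours.
That remains the longest chain; total 41 hours.

N4, N5, N6, N8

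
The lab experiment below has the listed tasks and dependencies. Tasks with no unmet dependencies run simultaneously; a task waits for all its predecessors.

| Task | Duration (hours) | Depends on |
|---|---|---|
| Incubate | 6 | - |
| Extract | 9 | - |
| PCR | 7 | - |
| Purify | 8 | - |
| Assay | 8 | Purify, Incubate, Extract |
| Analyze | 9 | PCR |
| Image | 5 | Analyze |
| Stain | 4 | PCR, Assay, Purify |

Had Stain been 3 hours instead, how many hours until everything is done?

21

The binding path is Extract→Assay→Stain = 9+8+4 = 21; finish at 21 hours.
Stain is on the critical path; changing it to 3 makes that path 20 hours.
New critical path: PCR→Analyze→Image = 7+9+5 = 21 ⇒ 21 hours.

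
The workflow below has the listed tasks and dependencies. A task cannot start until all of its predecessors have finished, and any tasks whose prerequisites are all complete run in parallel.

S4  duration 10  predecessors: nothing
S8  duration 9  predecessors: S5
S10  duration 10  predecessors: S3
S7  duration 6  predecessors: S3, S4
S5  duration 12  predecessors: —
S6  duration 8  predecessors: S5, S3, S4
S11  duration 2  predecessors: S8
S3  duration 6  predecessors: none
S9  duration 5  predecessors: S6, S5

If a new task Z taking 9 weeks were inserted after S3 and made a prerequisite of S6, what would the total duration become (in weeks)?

Originally the project takes 25 weeks.
With Z inserted, S6 now waits for max(S5, S3, S4, Z).
New critical path: S3→Z→S6→S9 = 6+9+8+5 = 28 ⇒ 28 weeks.

28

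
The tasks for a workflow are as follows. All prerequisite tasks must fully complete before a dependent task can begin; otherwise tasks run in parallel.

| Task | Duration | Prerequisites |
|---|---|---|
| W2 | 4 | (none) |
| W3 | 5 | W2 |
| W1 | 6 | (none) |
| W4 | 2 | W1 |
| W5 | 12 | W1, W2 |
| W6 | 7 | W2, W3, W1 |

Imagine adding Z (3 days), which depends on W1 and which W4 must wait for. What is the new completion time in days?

Originally the project takes 18 days.
With Z inserted, W4 now waits for max(W1, Z).
New critical path: W1→W5 = 6+12 = 18 ⇒ 18 days.

18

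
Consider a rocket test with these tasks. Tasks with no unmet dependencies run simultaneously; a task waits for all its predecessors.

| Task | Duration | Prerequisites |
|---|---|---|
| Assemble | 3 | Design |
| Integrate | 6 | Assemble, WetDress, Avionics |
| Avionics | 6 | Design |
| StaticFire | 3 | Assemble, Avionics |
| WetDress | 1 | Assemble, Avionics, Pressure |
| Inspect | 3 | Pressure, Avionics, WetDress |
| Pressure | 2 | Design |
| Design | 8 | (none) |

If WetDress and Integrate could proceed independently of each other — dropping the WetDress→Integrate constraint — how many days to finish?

Before: longest chain Design→Avionics→WetDress→Integrate = 8+6+1+6 = 21, finish 21.
Without WetDress→Integrate, Integrate's earliest start moves from 15 to 14.
After: Design→Avionics→Integrate = 8+6+6 = 20 → 20 days.

20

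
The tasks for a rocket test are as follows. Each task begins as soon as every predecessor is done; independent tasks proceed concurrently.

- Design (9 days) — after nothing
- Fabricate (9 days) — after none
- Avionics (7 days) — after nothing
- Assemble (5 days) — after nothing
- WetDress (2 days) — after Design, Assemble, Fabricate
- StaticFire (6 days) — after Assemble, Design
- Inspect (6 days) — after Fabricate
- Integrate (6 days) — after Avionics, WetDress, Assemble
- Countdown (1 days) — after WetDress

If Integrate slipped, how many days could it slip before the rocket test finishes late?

0

Design→WetDress→Integrate = 9+2+6 = 17 sets the makespan at 17 days.
Integrate finishes as early as 17 and must finish by 17.
So Integrate can slip 17 − 17 = 0 days.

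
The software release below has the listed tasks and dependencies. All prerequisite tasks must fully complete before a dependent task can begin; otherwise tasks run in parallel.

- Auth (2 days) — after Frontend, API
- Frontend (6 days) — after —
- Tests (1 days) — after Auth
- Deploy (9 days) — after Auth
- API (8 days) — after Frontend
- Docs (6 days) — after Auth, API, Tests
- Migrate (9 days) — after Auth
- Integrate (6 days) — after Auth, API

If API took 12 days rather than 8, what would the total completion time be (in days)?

29

As given, the longest chain is Frontend→API→Auth→Deploy = 6+8+2+9 = 25, so the finish is 25 days.
API is on the critical path; changing it to 12 makes that path 29 days.
The critical path is still Frontend→API→Auth→Deploy; finish is now 29 days.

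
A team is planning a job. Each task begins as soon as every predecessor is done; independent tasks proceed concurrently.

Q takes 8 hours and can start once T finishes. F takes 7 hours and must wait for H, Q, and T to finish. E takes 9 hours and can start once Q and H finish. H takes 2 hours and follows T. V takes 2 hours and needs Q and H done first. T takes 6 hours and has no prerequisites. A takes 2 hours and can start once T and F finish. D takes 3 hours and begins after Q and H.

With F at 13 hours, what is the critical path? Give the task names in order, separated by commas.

T, Q, F, A

Actual critical path: T→Q→F→A = 6+8+7+2 = 23 ⇒ 23 hours.
F is on the critical path; changing it to 13 makes that path 29 hours.
No other chain overtakes it, so the finish is 29 hours.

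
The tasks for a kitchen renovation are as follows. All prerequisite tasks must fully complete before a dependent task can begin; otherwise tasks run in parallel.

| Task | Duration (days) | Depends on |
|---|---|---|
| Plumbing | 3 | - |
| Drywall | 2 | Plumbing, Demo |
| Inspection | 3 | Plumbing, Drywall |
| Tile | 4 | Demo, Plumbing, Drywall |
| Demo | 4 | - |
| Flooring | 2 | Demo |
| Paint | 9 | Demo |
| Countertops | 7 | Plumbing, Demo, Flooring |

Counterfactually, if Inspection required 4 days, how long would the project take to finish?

Critical path before the change: Demo→Flooring→Countertops = 4+2+7 = 13 giving 13 days.
Inspection is off the critical path — its longest chain is 9 days, giving 4 of slack.
That remains the longest chain; total 13 days.

13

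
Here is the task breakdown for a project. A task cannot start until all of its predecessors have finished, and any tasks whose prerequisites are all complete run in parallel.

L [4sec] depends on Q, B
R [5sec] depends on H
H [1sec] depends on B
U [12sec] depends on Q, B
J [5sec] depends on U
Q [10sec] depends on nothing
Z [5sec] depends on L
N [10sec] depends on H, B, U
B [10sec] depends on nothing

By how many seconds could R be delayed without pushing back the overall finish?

16

Critical path: Q→U→N = 10+12+10 = 32, so the finish is 32 seconds.
R finishes as early as 16 and must finish by 32.
Slack of R = 27 − 11 = 16 seconds.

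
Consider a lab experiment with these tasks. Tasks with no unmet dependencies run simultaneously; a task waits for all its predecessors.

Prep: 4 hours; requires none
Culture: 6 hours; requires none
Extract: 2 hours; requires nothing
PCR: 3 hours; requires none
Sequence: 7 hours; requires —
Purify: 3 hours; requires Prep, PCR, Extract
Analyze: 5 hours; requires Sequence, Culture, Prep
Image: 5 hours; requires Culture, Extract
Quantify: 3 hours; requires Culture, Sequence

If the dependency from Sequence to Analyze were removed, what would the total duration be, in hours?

Before: longest chain Sequence→Analyze = 7+5 = 12, finish 12.
Without Sequence→Analyze, Analyze's earliest start moves from 7 to 6.
New critical path: Culture→Analyze = 6+5 = 11 ⇒ 11 hours.

11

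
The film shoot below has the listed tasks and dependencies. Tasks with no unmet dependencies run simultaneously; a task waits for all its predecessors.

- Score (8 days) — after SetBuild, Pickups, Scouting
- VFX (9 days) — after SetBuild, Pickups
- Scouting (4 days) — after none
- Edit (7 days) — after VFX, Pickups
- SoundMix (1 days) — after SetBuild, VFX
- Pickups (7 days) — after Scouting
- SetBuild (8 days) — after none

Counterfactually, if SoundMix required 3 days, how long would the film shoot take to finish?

Actual critical path: Scouting→Pickups→VFX→Edit = 4+7+9+7 = 27 ⇒ 27 days.
SoundMix is off the critical path — its longest chain is 21 days, giving 6 of slack.
That remains the longest chain; total 27 days.

27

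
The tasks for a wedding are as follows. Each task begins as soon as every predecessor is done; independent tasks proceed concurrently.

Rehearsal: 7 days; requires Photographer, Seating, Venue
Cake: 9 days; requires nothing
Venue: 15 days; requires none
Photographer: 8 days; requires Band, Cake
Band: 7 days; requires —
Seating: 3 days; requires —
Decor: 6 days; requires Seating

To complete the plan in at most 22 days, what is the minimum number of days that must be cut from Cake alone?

2

Current finish: 24 days; target: 22.
Cake is on every critical path, so each day cut from Cake cuts the finish by one (this holds down to a finish of 22).
Need 24 − 22 = 2 days off Cake → Cake becomes 7 days, finish becomes 22.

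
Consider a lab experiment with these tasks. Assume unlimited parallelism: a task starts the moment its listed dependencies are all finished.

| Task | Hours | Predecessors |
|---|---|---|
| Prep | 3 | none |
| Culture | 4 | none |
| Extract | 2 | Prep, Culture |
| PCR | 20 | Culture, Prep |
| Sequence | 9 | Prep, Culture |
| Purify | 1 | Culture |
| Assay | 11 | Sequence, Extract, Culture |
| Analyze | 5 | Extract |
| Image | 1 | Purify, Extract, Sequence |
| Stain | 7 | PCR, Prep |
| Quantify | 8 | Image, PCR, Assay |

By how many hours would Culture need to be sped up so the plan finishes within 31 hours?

1

Current finish: 32 hours; target: 31.
Culture is on every critical path, so each hour cut from Culture cuts the finish by one (this holds down to a finish of 31).
Need 32 − 31 = 1 hour off Culture → Culture becomes 3 hours, finish becomes 31.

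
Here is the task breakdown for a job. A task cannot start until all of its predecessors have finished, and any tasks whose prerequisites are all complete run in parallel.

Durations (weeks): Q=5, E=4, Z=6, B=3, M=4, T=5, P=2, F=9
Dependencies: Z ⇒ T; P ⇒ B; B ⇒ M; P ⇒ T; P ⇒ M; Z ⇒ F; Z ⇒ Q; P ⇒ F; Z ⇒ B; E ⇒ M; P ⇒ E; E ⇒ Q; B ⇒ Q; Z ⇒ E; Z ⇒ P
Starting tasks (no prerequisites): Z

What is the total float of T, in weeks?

Critical path: Z→P→F = 6+2+9 = 17, so the finish is 17 weeks.
The longest chain containing T totals 13 weeks.
Float = 17 − 13 = 4.

4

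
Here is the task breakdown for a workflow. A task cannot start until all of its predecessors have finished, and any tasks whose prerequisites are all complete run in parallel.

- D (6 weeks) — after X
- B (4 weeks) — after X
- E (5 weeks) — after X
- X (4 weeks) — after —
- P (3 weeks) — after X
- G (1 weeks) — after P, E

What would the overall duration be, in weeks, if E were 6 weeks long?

As given, the longest chain is X→E→G = 4+5+1 = 10, so the finish is 10 weeks.
Since E is critical, the +1 change carries straight to that chain (now 11 weeks).
No other chain overtakes it, so the finish is 11 weeks.

11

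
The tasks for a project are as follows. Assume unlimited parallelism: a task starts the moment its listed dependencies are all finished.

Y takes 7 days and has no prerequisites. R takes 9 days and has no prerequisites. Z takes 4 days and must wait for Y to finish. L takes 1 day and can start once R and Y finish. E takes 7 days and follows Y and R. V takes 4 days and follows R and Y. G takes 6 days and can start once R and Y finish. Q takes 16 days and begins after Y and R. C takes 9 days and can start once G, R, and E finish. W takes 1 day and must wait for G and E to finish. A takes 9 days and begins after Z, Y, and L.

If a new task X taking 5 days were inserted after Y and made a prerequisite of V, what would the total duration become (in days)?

Originally the project takes 25 days.
With X inserted, V now waits for max(R, Y, X).
New critical path: R→E→C = 9+7+9 = 25 ⇒ 25 days.

25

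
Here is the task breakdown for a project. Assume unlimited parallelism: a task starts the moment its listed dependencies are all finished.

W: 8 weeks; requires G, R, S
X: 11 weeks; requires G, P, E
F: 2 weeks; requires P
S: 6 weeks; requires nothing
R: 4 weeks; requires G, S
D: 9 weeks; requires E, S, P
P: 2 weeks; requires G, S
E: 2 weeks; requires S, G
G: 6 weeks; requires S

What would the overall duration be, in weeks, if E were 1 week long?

Actual critical path: S→G→E→X = 6+6+2+11 = 25 ⇒ 25 weeks.
E is on the critical path; changing it to 1 makes that path 24 weeks.
New critical path: S→G→P→X = 6+6+2+11 = 25 ⇒ 25 weeks.

25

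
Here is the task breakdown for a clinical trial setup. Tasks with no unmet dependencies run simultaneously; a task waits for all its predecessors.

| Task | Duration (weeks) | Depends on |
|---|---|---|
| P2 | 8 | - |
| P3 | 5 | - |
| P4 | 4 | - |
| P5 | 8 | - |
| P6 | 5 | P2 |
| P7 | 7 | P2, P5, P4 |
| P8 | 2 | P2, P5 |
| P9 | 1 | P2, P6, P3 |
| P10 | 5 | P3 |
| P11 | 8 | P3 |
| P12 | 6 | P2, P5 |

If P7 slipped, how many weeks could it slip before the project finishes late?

P2→P7 = 8+7 = 15 sets the makespan at 15 weeks.
Longest path through P7: 15 weeks (earliest finish 15, latest finish 15).
Float = 15 − 15 = 0.

0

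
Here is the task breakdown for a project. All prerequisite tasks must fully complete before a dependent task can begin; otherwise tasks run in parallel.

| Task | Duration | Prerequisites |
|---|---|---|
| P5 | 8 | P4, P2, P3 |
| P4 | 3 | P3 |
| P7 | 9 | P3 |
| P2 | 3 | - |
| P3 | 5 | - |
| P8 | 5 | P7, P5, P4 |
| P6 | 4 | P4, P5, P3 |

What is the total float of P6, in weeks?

P3→P4→P5→P8 = 5+3+8+5 = 21 sets the makespan at 21 weeks.
The longest chain containing P6 totals 20 weeks.
Float = 21 − 20 = 1.

1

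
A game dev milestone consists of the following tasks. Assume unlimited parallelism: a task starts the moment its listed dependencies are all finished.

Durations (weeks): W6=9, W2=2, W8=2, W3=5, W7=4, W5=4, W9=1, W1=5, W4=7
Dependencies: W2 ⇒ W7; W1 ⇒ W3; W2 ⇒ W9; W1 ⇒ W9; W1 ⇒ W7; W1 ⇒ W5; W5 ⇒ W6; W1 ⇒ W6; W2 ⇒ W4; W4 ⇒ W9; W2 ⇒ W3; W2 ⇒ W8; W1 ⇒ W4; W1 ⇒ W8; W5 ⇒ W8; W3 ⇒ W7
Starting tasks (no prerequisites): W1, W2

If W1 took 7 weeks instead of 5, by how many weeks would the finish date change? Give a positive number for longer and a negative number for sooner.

Baseline: W1→W5→W6 = 5+4+9 = 18 → 18 weeks.
W1 lies on that path, so at 7 weeks the path becomes 20 weeks.
That remains the longest chain; total 20 weeks.
Change in finish: 20 − 18 = +2 weeks.

2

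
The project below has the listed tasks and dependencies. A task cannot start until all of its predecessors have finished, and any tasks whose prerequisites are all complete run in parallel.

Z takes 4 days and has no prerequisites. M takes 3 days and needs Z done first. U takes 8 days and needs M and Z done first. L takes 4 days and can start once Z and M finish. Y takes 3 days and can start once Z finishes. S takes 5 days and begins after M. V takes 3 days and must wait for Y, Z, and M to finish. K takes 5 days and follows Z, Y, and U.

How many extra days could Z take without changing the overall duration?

Critical path: Z→M→U→K = 4+3+8+5 = 20, so the finish is 20 days.
The longest chain containing Z totals 20 days.
So Z can slip 4 − 4 = 0 days.

0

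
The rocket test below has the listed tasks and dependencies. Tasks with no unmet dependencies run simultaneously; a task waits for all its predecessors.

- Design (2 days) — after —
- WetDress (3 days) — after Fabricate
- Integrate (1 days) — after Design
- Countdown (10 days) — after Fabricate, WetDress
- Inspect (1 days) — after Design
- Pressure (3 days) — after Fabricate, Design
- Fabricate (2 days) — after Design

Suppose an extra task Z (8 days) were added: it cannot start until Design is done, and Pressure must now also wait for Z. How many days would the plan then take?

Originally the plan takes 17 days.
With Z inserted, Pressure now waits for max(Fabricate, Design, Z).
New critical path: Design→Fabricate→WetDress→Countdown = 2+2+3+10 = 17 ⇒ 17 days.

17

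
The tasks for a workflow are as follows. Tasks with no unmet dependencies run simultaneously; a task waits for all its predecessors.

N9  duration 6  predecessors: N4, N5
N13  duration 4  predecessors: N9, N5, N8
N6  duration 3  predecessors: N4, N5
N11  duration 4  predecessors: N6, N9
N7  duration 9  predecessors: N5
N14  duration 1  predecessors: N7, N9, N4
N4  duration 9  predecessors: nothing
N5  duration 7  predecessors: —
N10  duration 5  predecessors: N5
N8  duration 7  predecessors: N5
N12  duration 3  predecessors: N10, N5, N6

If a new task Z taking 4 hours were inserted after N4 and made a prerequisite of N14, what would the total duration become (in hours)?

Originally the workflow takes 19 hours.
With Z inserted, N14 now waits for max(N7, N9, N4, Z).
New critical path: N4→N9→N11 = 9+6+4 = 19 ⇒ 19 hours.

19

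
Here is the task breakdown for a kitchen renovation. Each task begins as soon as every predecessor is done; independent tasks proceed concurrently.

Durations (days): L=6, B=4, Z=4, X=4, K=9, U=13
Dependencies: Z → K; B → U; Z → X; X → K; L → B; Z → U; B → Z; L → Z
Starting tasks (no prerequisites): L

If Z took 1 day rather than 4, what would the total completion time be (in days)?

As given, the longest chain is L→B→Z→X→K = 6+4+4+4+9 = 27, so the finish is 27 days.
Z is on the critical path; changing it to 1 makes that path 24 days.
That remains the longest chain; total 24 days.

24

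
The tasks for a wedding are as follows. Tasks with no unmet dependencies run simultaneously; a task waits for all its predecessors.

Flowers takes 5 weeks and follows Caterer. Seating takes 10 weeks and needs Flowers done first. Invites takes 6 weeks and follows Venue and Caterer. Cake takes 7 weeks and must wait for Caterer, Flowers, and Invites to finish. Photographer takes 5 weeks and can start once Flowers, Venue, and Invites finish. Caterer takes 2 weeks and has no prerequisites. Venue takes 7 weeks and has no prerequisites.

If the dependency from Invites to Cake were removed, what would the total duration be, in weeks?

18

Before: longest chain Venue→Invites→Cake = 7+6+7 = 20, finish 20.
Without Invites→Cake, Cake's earliest start moves from 13 to 7.
After: Venue→Invites→Photographer = 7+6+5 = 18 → 18 weeks.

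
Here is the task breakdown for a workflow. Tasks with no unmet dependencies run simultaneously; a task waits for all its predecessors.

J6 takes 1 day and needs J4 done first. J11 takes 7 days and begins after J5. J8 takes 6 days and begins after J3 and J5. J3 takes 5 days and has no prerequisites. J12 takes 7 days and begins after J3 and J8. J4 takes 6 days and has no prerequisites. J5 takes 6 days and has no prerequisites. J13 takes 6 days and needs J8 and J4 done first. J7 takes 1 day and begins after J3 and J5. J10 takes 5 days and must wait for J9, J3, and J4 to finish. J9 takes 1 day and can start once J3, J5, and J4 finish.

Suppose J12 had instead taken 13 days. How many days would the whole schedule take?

As given, the longest chain is J5→J8→J12 = 6+6+7 = 19, so the finish is 19 days.
J12 is on the critical path; changing it to 13 makes that path 25 days.
The critical path is still J5→J8→J12; finish is now 25 days.

25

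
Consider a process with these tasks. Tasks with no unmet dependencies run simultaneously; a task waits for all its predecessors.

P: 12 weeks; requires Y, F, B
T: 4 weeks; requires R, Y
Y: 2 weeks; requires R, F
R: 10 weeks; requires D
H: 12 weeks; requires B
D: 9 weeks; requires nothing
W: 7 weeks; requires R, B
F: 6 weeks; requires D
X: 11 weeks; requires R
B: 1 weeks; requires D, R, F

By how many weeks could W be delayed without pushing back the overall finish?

6

Critical path: D→R→Y→P = 9+10+2+12 = 33, so the finish is 33 weeks.
The longest chain containing W totals 27 weeks.
Slack of W = 26 − 20 = 6 weeks.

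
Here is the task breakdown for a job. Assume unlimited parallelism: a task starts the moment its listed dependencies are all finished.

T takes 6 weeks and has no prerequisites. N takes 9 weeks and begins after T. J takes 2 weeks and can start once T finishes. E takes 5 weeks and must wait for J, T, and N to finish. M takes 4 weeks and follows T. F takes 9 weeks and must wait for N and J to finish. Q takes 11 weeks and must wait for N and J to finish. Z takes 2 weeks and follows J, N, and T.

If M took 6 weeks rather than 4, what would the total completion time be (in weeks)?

Baseline: T→N→Q = 6+9+11 = 26 → 26 weeks.
M is off the critical path — its longest chain is 10 weeks, giving 16 of slack.
The critical path is still T→N→Q; finish is now 26 weeks.

26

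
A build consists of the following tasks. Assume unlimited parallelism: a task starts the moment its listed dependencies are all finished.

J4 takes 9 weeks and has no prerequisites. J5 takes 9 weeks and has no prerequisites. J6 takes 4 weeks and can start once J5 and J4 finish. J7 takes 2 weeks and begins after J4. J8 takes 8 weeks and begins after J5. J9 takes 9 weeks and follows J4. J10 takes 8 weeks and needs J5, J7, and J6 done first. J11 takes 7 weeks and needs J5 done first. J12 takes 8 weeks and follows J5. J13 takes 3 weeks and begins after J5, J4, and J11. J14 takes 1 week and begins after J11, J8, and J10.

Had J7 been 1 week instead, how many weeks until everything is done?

22

The binding path is J4→J6→J10→J14 = 9+4+8+1 = 22; finish at 22 weeks.
J7 is off the critical path — its longest chain is 20 weeks, giving 2 of slack.
No other chain overtakes it, so the finish is 22 weeks.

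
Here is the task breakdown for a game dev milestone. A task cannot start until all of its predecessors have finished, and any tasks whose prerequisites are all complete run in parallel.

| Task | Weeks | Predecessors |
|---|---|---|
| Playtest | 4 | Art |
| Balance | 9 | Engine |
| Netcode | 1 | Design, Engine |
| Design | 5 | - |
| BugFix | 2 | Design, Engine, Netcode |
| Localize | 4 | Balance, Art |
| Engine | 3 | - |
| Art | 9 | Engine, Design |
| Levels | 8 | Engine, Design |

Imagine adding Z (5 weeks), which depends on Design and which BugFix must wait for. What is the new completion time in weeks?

Originally the schedule takes 18 weeks.
With Z inserted, BugFix now waits for max(Design, Engine, Netcode, Z).
New critical path: Design→Art→Playtest = 5+9+4 = 18 ⇒ 18 weeks.

18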